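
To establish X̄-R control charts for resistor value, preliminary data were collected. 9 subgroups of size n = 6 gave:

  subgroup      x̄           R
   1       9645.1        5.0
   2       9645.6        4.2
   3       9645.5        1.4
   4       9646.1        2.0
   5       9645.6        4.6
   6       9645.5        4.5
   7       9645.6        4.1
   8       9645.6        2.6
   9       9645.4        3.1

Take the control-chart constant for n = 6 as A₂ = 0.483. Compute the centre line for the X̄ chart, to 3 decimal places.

X̄̄ = (9645.1 + 9645.6 + 9645.5 + 9646.1 + 9645.6 + 9645.5 + 9645.6 + 9645.6 + 9645.4) / 9 = 86810.0000 / 9 = 9645.5556
CL = X̄̄ = 9645.5556

9645.556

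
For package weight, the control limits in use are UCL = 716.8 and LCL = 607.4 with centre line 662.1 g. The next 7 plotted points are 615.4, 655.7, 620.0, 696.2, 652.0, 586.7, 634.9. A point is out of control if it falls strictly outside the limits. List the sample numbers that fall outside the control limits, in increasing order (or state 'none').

Compare each point to [607.4, 716.8]: sample 6 = 586.7 < LCL.

6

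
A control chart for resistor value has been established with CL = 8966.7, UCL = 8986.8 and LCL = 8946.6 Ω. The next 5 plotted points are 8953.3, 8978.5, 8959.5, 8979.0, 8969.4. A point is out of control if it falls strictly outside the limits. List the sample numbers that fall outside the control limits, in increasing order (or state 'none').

All 5 points lie within [8946.6, 8986.8].

none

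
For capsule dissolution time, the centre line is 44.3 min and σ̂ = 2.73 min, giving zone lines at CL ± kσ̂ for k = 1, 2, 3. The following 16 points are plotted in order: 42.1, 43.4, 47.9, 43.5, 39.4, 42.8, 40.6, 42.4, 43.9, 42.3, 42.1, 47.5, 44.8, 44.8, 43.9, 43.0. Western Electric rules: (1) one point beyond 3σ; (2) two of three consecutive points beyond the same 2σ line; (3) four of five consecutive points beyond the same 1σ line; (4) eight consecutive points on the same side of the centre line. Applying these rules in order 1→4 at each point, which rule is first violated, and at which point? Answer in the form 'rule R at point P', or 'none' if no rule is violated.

rule 4 at point 11

Zone of each point (C = within 1σ̂, B = 1σ̂–2σ̂, A = 2σ̂–3σ̂, * = beyond 3σ̂; sign = side of CL): 1:-C, 2:-C, 3:+B, 4:-C, 5:-B, 6:-C, 7:-B, 8:-C, 9:-C, 10:-C, 11:-C, 12:+B, 13:+C, 14:+C, 15:-C, 16:-C
Rule 4 (eight consecutive points on the same side of the centre line) is satisfied at point 11.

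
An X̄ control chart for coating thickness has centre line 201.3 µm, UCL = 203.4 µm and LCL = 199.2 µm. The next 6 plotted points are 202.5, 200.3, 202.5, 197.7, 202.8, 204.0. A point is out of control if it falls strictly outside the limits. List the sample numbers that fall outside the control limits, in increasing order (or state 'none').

4, 6

Compare each point to [199.2, 203.4]: sample 4 = 197.7 < LCL; sample 6 = 204.0 > UCL.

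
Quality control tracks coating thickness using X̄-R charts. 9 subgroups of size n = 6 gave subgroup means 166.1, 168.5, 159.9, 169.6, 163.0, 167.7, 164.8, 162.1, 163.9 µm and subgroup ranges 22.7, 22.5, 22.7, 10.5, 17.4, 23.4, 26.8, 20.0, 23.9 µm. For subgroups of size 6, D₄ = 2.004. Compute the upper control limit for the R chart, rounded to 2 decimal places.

R̄ = (22.7 + 22.5 + 22.7 + 10.5 + 17.4 + 23.4 + 26.8 + 20.0 + 23.9) / 9 = 189.9000 / 9 = 21.1000
UCL_R = D₄·R̄ = 2.004 × 21.1000 = 42.2844

42.28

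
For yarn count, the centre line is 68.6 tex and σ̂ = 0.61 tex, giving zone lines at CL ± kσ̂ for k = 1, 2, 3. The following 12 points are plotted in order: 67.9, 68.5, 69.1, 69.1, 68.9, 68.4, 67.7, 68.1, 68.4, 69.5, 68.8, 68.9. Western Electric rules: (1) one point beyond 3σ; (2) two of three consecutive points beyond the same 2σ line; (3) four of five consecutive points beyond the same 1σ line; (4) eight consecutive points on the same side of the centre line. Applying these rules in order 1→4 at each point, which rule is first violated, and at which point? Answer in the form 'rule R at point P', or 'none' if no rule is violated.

none

Zone of each point (C = within 1σ̂, B = 1σ̂–2σ̂, A = 2σ̂–3σ̂, * = beyond 3σ̂; sign = side of CL): 1:-B, 2:-C, 3:+C, 4:+C, 5:+C, 6:-C, 7:-B, 8:-C, 9:-C, 10:+B, 11:+C, 12:+C
No rule fires across all 12 points.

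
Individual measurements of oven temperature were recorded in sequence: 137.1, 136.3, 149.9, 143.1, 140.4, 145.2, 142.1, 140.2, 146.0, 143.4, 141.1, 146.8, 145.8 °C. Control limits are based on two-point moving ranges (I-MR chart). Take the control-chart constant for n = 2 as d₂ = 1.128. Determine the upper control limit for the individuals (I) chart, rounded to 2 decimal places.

154.20

X̄ = (137.1 + 136.3 + 149.9 + 143.1 + 140.4 + 145.2 + 142.1 + 140.2 + 146.0 + 143.4 + 141.1 + 146.8 + 145.8) / 13 = 142.8769
Moving ranges: 0.8, 13.6, 6.8, 2.7, 4.8, 3.1, 1.9, 5.8, 2.6, 2.3, 5.7, 1.0; M̄R̄ = 51.1000 / 12 = 4.2583
UCL = X̄ + 3·M̄R̄/d₂ = 142.8769 + 3 × 4.2583 / 1.128 = 154.2023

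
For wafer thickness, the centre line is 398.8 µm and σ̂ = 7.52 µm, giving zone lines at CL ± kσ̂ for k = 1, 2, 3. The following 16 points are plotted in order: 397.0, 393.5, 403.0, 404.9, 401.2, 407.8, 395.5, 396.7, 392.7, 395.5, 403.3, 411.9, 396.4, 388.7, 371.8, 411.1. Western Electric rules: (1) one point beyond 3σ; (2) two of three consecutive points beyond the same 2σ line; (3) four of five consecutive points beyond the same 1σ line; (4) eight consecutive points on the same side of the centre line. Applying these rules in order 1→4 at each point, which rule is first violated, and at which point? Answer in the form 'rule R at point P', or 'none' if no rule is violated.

Zone of each point (C = within 1σ̂, B = 1σ̂–2σ̂, A = 2σ̂–3σ̂, * = beyond 3σ̂; sign = side of CL): 1:-C, 2:-C, 3:+C, 4:+C, 5:+C, 6:+B, 7:-C, 8:-C, 9:-C, 10:-C, 11:+C, 12:+B, 13:-C, 14:-B, 15:-*, 16:+B
Rule 1 (one point beyond the 3σ limits) is satisfied at point 15.

rule 1 at point 15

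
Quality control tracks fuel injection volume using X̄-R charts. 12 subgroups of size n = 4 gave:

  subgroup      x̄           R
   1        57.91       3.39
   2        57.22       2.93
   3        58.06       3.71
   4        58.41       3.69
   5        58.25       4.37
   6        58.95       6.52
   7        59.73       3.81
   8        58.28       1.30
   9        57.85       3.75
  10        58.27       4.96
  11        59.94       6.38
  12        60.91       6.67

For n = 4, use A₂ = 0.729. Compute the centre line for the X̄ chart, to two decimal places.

X̄̄ = (57.91 + 57.22 + 58.06 + 58.41 + 58.25 + 58.95 + 59.73 + 58.28 + 57.85 + 58.27 + 59.94 + 60.91) / 12 = 703.7800 / 12 = 58.6483
CL = X̄̄ = 58.6483

58.65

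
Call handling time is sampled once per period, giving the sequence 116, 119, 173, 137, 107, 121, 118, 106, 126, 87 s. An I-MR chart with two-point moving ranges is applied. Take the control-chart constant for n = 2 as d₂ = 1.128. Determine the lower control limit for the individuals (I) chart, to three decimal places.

X̄ = (116 + 119 + 173 + 137 + 107 + 121 + 118 + 106 + 126 + 87) / 10 = 121.0000
Moving ranges: 3, 54, 36, 30, 14, 3, 12, 20, 39; M̄R̄ = 211.0000 / 9 = 23.4444
LCL = X̄ − 3·M̄R̄/d₂ = 121.0000 − 3 × 23.4444 / 1.128 = 58.6478

58.648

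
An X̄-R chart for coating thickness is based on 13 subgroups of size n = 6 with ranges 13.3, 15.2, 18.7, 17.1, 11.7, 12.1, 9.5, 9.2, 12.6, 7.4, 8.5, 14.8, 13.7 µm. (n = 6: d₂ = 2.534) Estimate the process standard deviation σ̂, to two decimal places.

4.97

R̄ = (13.3 + 15.2 + 18.7 + 17.1 + 11.7 + 12.1 + 9.5 + 9.2 + 12.6 + 7.4 + 8.5 + 14.8 + 13.7) / 13 = 12.6000
σ̂ = R̄ / d₂ = 12.6000 / 2.534 = 4.9724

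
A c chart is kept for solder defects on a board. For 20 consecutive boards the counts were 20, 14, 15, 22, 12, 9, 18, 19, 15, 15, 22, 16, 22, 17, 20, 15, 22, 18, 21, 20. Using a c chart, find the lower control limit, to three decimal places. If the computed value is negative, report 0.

c̄ = (20 + 14 + 15 + 22 + 12 + 9 + 18 + 19 + 15 + 15 + 22 + 16 + 22 + 17 + 20 + 15 + 22 + 18 + 21 + 20) / 20 = 352 / 20 = 17.6000
LCL = c̄ − 3√c̄ = 17.6000 − 3 × 4.1952 = 5.0143

5.014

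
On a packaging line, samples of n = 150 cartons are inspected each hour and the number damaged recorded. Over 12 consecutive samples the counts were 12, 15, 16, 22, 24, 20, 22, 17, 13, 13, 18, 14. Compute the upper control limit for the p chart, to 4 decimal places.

0.1924

p̄ = Σdᵢ / (k·n) = 206 / (12 × 150) = 0.11444
UCL = p̄ + 3·√(p̄(1−p̄)/n) = 0.11444 + 3 × √(0.11444×0.88556/150) = 0.11444 + 3 × 0.02599 = 0.19242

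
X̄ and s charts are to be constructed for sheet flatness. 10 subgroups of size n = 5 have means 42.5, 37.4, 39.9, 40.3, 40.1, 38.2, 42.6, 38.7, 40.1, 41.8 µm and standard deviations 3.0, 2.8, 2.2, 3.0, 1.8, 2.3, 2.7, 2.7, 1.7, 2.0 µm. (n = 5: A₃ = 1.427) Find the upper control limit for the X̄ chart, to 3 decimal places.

43.613

X̄̄ = (42.5 + 37.4 + 39.9 + 40.3 + 40.1 + 38.2 + 42.6 + 38.7 + 40.1 + 41.8) / 10 = 40.1600
s̄ = (3.0 + 2.8 + 2.2 + 3.0 + 1.8 + 2.3 + 2.7 + 2.7 + 1.7 + 2.0) / 10 = 2.4200
UCL = X̄̄ + A₃·s̄ = 40.1600 + 1.427 × 2.4200 = 43.6133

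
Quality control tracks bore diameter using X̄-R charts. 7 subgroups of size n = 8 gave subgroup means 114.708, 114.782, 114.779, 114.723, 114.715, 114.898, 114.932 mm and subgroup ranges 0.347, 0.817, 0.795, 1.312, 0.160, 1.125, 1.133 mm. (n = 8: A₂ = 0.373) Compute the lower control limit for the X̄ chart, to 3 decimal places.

X̄̄ = (114.708 + 114.782 + 114.779 + 114.723 + 114.715 + 114.898 + 114.932) / 7 = 803.5370 / 7 = 114.7910
R̄ = (0.347 + 0.817 + 0.795 + 1.312 + 0.160 + 1.125 + 1.133) / 7 = 5.6890 / 7 = 0.8127
LCL = X̄̄ − A₂·R̄ = 114.7910 − 0.373 × 0.8127 = 114.4879

114.488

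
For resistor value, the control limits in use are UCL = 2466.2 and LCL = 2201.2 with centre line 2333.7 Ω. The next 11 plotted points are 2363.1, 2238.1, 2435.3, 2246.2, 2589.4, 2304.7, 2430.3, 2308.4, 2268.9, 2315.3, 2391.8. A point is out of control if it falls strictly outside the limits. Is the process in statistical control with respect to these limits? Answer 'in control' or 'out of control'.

Compare each point to [2201.2, 2466.2]: sample 5 = 2589.4 > UCL.

out of control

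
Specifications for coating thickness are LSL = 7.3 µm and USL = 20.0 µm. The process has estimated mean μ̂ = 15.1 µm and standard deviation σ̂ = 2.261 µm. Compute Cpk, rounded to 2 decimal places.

Cpu = (USL − μ̂) / (3σ̂) = (20.0 − 15.1) / (3 × 2.261) = 0.7224; Cpl = (μ̂ − LSL) / (3σ̂) = (15.1 − 7.3) / (3 × 2.261) = 1.1499; Cpk = min(Cpu, Cpl) = 0.7224

0.72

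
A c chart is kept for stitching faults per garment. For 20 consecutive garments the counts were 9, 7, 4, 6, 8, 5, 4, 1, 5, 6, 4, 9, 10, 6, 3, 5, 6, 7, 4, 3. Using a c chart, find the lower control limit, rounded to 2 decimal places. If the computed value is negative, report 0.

c̄ = (9 + 7 + 4 + 6 + 8 + 5 + 4 + 1 + 5 + 6 + 4 + 9 + 10 + 6 + 3 + 5 + 6 + 7 + 4 + 3) / 20 = 112 / 20 = 5.6000
LCL = c̄ − 3√c̄ = 5.6000 − 3 × 2.3664 = -1.4993 → 0 (cannot be negative)

0.00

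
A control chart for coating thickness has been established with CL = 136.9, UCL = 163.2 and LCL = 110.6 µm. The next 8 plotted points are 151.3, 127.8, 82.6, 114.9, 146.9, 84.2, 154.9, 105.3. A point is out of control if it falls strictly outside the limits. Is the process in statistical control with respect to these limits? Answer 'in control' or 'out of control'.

out of control

Compare each point to [110.6, 163.2]: sample 3 = 82.6 < LCL; sample 6 = 84.2 < LCL; sample 8 = 105.3 < LCL.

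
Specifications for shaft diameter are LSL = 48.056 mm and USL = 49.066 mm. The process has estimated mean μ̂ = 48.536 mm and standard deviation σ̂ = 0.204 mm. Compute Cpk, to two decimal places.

0.78

Cpu = (USL − μ̂) / (3σ̂) = (49.066 − 48.536) / (3 × 0.204) = 0.8660; Cpl = (μ̂ − LSL) / (3σ̂) = (48.536 − 48.056) / (3 × 0.204) = 0.7843; Cpk = min(Cpu, Cpl) = 0.7843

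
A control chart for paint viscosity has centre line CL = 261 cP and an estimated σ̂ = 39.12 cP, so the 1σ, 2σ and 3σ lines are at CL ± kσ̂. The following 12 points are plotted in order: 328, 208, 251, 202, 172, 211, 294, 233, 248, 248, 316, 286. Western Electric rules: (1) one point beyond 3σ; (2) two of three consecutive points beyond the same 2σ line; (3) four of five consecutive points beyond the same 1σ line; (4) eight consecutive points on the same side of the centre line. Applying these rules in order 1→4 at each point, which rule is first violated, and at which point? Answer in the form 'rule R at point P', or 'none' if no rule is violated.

rule 3 at point 6

Zone of each point (C = within 1σ̂, B = 1σ̂–2σ̂, A = 2σ̂–3σ̂, * = beyond 3σ̂; sign = side of CL): 1:+B, 2:-B, 3:-C, 4:-B, 5:-A, 6:-B, 7:+C, 8:-C, 9:-C, 10:-C, 11:+B, 12:+C
Rule 3 (four of five consecutive points beyond the same 1σ limit) is satisfied at point 6.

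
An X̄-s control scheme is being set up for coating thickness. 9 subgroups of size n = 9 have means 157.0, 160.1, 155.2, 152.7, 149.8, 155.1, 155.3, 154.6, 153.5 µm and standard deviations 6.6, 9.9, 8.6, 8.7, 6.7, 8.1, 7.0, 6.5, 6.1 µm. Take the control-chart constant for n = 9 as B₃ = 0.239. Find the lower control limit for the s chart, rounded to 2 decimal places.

s̄ = (6.6 + 9.9 + 8.6 + 8.7 + 6.7 + 8.1 + 7.0 + 6.5 + 6.1) / 9 = 7.5778
LCL_s = B₃·s̄ = 0.239 × 7.5778 = 1.8111

1.81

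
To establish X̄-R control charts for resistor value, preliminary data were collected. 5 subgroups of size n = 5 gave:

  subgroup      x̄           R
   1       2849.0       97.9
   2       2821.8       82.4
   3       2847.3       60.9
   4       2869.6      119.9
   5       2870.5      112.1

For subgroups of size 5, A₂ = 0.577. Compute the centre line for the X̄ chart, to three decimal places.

2851.640

X̄̄ = (2849.0 + 2821.8 + 2847.3 + 2869.6 + 2870.5) / 5 = 14258.2000 / 5 = 2851.6400
CL = X̄̄ = 2851.6400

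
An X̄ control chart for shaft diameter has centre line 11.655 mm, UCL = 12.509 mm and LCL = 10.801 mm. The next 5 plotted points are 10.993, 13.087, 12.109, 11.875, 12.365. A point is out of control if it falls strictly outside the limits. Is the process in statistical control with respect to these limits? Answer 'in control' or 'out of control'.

out of control

Compare each point to [10.801, 12.509]: sample 2 = 13.087 > UCL.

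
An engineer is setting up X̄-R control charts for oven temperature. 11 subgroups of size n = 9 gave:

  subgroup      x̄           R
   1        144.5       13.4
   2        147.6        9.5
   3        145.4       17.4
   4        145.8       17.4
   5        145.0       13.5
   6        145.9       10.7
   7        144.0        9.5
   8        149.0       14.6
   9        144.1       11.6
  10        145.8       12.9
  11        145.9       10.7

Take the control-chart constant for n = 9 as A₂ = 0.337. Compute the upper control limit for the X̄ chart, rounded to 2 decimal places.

X̄̄ = (144.5 + 147.6 + 145.4 + 145.8 + 145.0 + 145.9 + 144.0 + 149.0 + 144.1 + 145.8 + 145.9) / 11 = 1603.0000 / 11 = 145.7273
R̄ = (13.4 + 9.5 + 17.4 + 17.4 + 13.5 + 10.7 + 9.5 + 14.6 + 11.6 + 12.9 + 10.7) / 11 = 141.2000 / 11 = 12.8364
UCL = X̄̄ + A₂·R̄ = 145.7273 + 0.337 × 12.8364 = 150.0531

150.05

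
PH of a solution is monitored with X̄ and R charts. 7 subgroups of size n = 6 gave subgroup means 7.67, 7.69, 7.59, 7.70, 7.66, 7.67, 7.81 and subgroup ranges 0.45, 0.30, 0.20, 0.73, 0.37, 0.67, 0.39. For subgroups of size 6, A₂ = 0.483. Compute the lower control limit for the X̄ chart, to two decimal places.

7.47

X̄̄ = (7.67 + 7.69 + 7.59 + 7.70 + 7.66 + 7.67 + 7.81) / 7 = 53.7900 / 7 = 7.6843
R̄ = (0.45 + 0.30 + 0.20 + 0.73 + 0.37 + 0.67 + 0.39) / 7 = 3.1100 / 7 = 0.4443
LCL = X̄̄ − A₂·R̄ = 7.6843 − 0.483 × 0.4443 = 7.4697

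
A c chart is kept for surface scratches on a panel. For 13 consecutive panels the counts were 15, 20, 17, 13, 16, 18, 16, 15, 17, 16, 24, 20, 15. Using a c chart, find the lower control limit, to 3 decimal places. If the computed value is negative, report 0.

c̄ = (15 + 20 + 17 + 13 + 16 + 18 + 16 + 15 + 17 + 16 + 24 + 20 + 15) / 13 = 222 / 13 = 17.0769
LCL = c̄ − 3√c̄ = 17.0769 − 3 × 4.1324 = 4.6797

4.680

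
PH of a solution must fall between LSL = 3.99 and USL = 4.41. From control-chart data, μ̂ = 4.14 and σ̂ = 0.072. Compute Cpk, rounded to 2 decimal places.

0.69

Cpu = (USL − μ̂) / (3σ̂) = (4.41 − 4.14) / (3 × 0.072) = 1.2500; Cpl = (μ̂ − LSL) / (3σ̂) = (4.14 − 3.99) / (3 × 0.072) = 0.6944; Cpk = min(Cpu, Cpl) = 0.6944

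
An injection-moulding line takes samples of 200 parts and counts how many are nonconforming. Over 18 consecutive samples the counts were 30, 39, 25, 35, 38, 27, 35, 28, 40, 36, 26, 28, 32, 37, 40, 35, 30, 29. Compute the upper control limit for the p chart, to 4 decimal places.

p̄ = Σdᵢ / (k·n) = 590 / (18 × 200) = 0.16389
UCL = p̄ + 3·√(p̄(1−p̄)/n) = 0.16389 + 3 × √(0.16389×0.83611/200) = 0.16389 + 3 × 0.02618 = 0.24241

0.2424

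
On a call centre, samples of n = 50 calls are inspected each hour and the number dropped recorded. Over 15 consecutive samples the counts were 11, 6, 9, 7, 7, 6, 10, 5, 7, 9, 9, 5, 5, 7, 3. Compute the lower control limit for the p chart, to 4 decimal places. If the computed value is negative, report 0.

p̄ = Σdᵢ / (k·n) = 106 / (15 × 50) = 0.14133
LCL = p̄ − 3·√(p̄(1−p̄)/n) = 0.14133 − 3 × 0.04927 = -0.00647 → 0 (negative, so LCL = 0)

0.0000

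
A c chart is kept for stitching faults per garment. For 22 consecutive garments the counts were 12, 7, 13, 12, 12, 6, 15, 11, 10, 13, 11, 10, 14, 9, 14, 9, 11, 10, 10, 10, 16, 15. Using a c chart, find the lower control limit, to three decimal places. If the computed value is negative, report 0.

1.251

c̄ = (12 + 7 + 13 + 12 + 12 + 6 + 15 + 11 + 10 + 13 + 11 + 10 + 14 + 9 + 14 + 9 + 11 + 10 + 10 + 10 + 16 + 15) / 22 = 250 / 22 = 11.3636
LCL = c̄ − 3√c̄ = 11.3636 − 3 × 3.3710 = 1.2506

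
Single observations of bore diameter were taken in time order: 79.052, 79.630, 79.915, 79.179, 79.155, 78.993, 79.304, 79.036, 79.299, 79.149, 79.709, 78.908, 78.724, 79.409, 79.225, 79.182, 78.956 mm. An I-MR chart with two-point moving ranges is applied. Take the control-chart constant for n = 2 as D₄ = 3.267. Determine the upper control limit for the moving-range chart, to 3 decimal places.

1.115

Moving ranges: 0.578, 0.285, 0.736, 0.024, 0.162, 0.311, 0.268, 0.263, 0.150, 0.560, 0.801, 0.184, 0.685, 0.184, 0.043, 0.226; M̄R̄ = 5.4600 / 16 = 0.3412
UCL_MR = D₄·M̄R̄ = 3.267 × 0.3412 = 1.1149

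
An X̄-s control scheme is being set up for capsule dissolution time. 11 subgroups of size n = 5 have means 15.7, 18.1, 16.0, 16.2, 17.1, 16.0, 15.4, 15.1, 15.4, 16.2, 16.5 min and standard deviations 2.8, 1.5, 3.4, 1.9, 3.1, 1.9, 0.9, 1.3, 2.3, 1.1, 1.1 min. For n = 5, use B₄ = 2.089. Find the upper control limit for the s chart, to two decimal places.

4.05

s̄ = (2.8 + 1.5 + 3.4 + 1.9 + 3.1 + 1.9 + 0.9 + 1.3 + 2.3 + 1.1 + 1.1) / 11 = 1.9364
UCL_s = B₄·s̄ = 2.089 × 1.9364 = 4.0451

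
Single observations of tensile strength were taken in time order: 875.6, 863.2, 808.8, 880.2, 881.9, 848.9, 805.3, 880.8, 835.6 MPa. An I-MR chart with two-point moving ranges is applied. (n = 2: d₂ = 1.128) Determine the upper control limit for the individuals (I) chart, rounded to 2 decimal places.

965.47

X̄ = (875.6 + 863.2 + 808.8 + 880.2 + 881.9 + 848.9 + 805.3 + 880.8 + 835.6) / 9 = 853.3667
Moving ranges: 12.4, 54.4, 71.4, 1.7, 33.0, 43.6, 75.5, 45.2; M̄R̄ = 337.2000 / 8 = 42.1500
UCL = X̄ + 3·M̄R̄/d₂ = 853.3667 + 3 × 42.1500 / 1.128 = 965.4677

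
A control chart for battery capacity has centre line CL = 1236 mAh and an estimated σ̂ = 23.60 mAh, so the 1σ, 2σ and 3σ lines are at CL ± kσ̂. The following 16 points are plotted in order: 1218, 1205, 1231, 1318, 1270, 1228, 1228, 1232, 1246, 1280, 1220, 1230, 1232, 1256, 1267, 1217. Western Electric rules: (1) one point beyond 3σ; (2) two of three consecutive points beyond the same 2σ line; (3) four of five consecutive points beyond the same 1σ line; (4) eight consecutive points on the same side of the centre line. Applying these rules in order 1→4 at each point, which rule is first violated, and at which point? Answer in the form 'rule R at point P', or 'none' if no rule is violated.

rule 1 at point 4

Zone of each point (C = within 1σ̂, B = 1σ̂–2σ̂, A = 2σ̂–3σ̂, * = beyond 3σ̂; sign = side of CL): 1:-C, 2:-B, 3:-C, 4:+*, 5:+B, 6:-C, 7:-C, 8:-C, 9:+C, 10:+B, 11:-C, 12:-C, 13:-C, 14:+C, 15:+B, 16:-C
Rule 1 (one point beyond the 3σ limits) is satisfied at point 4.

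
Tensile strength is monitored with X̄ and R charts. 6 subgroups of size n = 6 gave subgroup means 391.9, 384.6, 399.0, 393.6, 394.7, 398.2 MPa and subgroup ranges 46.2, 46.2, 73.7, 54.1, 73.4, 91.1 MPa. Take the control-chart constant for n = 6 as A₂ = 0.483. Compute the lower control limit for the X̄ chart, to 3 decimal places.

362.698

X̄̄ = (391.9 + 384.6 + 399.0 + 393.6 + 394.7 + 398.2) / 6 = 2362.0000 / 6 = 393.6667
R̄ = (46.2 + 46.2 + 73.7 + 54.1 + 73.4 + 91.1) / 6 = 384.7000 / 6 = 64.1167
LCL = X̄̄ − A₂·R̄ = 393.6667 − 0.483 × 64.1167 = 362.6983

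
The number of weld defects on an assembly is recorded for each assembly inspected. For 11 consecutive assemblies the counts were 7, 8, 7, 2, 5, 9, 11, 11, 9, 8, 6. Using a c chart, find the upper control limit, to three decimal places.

c̄ = (7 + 8 + 7 + 2 + 5 + 9 + 11 + 11 + 9 + 8 + 6) / 11 = 83 / 11 = 7.5455
UCL = c̄ + 3√c̄ = 7.5455 + 3 × √7.5455 = 7.5455 + 3 × 2.7469 = 15.7862

15.786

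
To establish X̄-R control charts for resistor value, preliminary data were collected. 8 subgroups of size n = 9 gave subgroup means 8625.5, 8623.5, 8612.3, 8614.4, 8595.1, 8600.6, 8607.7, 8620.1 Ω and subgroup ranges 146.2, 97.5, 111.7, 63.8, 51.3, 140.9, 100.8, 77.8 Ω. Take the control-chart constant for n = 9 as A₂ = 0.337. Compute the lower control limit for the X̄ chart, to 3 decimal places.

X̄̄ = (8625.5 + 8623.5 + 8612.3 + 8614.4 + 8595.1 + 8600.6 + 8607.7 + 8620.1) / 8 = 68899.2000 / 8 = 8612.4000
R̄ = (146.2 + 97.5 + 111.7 + 63.8 + 51.3 + 140.9 + 100.8 + 77.8) / 8 = 790.0000 / 8 = 98.7500
LCL = X̄̄ − A₂·R̄ = 8612.4000 − 0.337 × 98.7500 = 8579.1213

8579.121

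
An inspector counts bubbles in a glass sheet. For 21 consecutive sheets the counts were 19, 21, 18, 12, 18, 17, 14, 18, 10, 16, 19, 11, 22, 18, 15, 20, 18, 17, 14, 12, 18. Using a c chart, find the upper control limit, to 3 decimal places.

c̄ = (19 + 21 + 18 + 12 + 18 + 17 + 14 + 18 + 10 + 16 + 19 + 11 + 22 + 18 + 15 + 20 + 18 + 17 + 14 + 12 + 18) / 21 = 347 / 21 = 16.5238
UCL = c̄ + 3√c̄ = 16.5238 + 3 × √16.5238 = 16.5238 + 3 × 4.0649 = 28.7187

28.719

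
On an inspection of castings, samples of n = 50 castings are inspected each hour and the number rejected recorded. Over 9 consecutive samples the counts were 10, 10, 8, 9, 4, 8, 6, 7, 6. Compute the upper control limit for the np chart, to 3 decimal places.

15.153

p̄ = Σdᵢ / (k·n) = 68 / (9 × 50) = 0.15111
UCL = np̄ + 3·√(np̄(1−p̄)) = 7.5556 + 3 × √(7.5556×0.84889) = 7.5556 + 3 × 2.5326 = 15.1532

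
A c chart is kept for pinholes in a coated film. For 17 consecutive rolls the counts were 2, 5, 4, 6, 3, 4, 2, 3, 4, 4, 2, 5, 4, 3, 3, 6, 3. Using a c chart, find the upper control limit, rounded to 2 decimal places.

c̄ = (2 + 5 + 4 + 6 + 3 + 4 + 2 + 3 + 4 + 4 + 2 + 5 + 4 + 3 + 3 + 6 + 3) / 17 = 63 / 17 = 3.7059
UCL = c̄ + 3√c̄ = 3.7059 + 3 × √3.7059 = 3.7059 + 3 × 1.9251 = 9.4811

9.48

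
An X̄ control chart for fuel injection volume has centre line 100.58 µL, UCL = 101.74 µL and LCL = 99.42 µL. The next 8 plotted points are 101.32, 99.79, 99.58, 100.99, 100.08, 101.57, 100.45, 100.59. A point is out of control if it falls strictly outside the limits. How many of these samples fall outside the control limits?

All 8 points lie within [99.42, 101.74].

0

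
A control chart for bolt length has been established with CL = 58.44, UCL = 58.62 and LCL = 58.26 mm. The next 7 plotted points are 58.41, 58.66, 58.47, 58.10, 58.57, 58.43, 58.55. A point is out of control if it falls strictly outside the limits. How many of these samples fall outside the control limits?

2

Compare each point to [58.26, 58.62]: sample 2 = 58.66 > UCL; sample 4 = 58.10 < LCL.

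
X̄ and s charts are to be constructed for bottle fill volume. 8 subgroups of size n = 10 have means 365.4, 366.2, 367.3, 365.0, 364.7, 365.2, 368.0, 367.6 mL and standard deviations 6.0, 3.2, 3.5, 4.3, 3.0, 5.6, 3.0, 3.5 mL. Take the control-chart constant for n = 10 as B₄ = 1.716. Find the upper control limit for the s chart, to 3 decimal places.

6.885

s̄ = (6.0 + 3.2 + 3.5 + 4.3 + 3.0 + 5.6 + 3.0 + 3.5) / 8 = 4.0125
UCL_s = B₄·s̄ = 1.716 × 4.0125 = 6.8855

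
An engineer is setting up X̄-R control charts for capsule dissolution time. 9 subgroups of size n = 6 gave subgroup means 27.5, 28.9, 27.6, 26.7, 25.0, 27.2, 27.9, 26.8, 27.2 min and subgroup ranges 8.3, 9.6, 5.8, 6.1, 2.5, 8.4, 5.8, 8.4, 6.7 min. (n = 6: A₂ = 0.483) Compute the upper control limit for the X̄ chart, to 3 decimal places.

30.506

X̄̄ = (27.5 + 28.9 + 27.6 + 26.7 + 25.0 + 27.2 + 27.9 + 26.8 + 27.2) / 9 = 244.8000 / 9 = 27.2000
R̄ = (8.3 + 9.6 + 5.8 + 6.1 + 2.5 + 8.4 + 5.8 + 8.4 + 6.7) / 9 = 61.6000 / 9 = 6.8444
UCL = X̄̄ + A₂·R̄ = 27.2000 + 0.483 × 6.8444 = 30.5059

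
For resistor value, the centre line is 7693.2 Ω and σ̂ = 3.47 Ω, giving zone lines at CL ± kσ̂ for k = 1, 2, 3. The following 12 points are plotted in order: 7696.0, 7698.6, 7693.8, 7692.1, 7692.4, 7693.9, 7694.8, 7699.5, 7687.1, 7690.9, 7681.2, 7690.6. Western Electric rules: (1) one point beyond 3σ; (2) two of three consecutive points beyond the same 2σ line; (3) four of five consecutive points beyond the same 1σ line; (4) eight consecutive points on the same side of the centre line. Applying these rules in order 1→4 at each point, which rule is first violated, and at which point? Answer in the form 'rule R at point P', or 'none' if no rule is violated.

Zone of each point (C = within 1σ̂, B = 1σ̂–2σ̂, A = 2σ̂–3σ̂, * = beyond 3σ̂; sign = side of CL): 1:+C, 2:+B, 3:+C, 4:-C, 5:-C, 6:+C, 7:+C, 8:+B, 9:-B, 10:-C, 11:-*, 12:-C
Rule 1 (one point beyond the 3σ limits) is satisfied at point 11.

rule 1 at point 11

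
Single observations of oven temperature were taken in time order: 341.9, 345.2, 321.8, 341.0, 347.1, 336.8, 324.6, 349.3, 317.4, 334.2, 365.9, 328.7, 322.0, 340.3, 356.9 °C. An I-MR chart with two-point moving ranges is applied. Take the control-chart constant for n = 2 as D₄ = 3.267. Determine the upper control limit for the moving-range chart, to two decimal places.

Moving ranges: 3.3, 23.4, 19.2, 6.1, 10.3, 12.2, 24.7, 31.9, 16.8, 31.7, 37.2, 6.7, 18.3, 16.6; M̄R̄ = 258.4000 / 14 = 18.4571
UCL_MR = D₄·M̄R̄ = 3.267 × 18.4571 = 60.2995

60.30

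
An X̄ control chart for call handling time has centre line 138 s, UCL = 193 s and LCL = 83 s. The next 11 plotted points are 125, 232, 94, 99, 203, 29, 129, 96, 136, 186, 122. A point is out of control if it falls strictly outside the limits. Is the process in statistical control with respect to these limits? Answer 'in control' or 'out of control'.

Compare each point to [83, 193]: sample 2 = 232 > UCL; sample 5 = 203 > UCL; sample 6 = 29 < LCL.

out of control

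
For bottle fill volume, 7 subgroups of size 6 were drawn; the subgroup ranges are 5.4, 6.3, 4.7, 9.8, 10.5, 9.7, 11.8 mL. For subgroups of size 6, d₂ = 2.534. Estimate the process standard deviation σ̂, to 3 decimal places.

3.281

R̄ = (5.4 + 6.3 + 4.7 + 9.8 + 10.5 + 9.7 + 11.8) / 7 = 8.3143
σ̂ = R̄ / d₂ = 8.3143 / 2.534 = 3.2811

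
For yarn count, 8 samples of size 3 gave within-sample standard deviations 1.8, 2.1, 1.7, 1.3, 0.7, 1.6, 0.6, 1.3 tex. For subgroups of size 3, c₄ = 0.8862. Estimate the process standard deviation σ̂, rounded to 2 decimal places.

1.57

s̄ = (1.8 + 2.1 + 1.7 + 1.3 + 0.7 + 1.6 + 0.6 + 1.3) / 8 = 1.3875
σ̂ = s̄ / c₄ = 1.3875 / 0.8862 = 1.5657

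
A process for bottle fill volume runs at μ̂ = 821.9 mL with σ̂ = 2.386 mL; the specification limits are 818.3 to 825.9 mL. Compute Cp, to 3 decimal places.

Cp = (USL − LSL) / (6σ̂) = (825.9 − 818.3) / (6 × 2.386) = 7.6000 / 14.3160 = 0.5309

0.531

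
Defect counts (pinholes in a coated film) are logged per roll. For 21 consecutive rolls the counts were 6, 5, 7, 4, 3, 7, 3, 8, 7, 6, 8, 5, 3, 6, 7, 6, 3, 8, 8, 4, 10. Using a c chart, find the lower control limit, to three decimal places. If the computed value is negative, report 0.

0.000

c̄ = (6 + 5 + 7 + 4 + 3 + 7 + 3 + 8 + 7 + 6 + 8 + 5 + 3 + 6 + 7 + 6 + 3 + 8 + 8 + 4 + 10) / 21 = 124 / 21 = 5.9048
LCL = c̄ − 3√c̄ = 5.9048 − 3 × 2.4300 = -1.3852 → 0 (cannot be negative)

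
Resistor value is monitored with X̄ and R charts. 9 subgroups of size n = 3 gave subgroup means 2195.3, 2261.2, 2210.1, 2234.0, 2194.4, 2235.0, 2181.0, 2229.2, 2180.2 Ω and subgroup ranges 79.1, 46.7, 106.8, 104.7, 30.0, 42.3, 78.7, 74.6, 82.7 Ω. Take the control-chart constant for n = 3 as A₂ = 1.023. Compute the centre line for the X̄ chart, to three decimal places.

X̄̄ = (2195.3 + 2261.2 + 2210.1 + 2234.0 + 2194.4 + 2235.0 + 2181.0 + 2229.2 + 2180.2) / 9 = 19920.4000 / 9 = 2213.3778
CL = X̄̄ = 2213.3778

2213.378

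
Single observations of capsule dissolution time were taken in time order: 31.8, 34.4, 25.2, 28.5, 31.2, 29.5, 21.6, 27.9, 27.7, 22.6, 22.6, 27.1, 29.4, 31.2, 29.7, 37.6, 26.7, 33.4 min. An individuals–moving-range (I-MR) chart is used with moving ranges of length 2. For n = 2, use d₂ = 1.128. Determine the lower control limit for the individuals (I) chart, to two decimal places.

X̄ = (31.8 + 34.4 + 25.2 + 28.5 + 31.2 + 29.5 + 21.6 + 27.9 + 27.7 + 22.6 + 22.6 + 27.1 + 29.4 + 31.2 + 29.7 + 37.6 + 26.7 + 33.4) / 18 = 28.7833
Moving ranges: 2.6, 9.2, 3.3, 2.7, 1.7, 7.9, 6.3, 0.2, 5.1, 0.0, 4.5, 2.3, 1.8, 1.5, 7.9, 10.9, 6.7; M̄R̄ = 74.6000 / 17 = 4.3882
LCL = X̄ − 3·M̄R̄/d₂ = 28.7833 − 3 × 4.3882 / 1.128 = 17.1125

17.11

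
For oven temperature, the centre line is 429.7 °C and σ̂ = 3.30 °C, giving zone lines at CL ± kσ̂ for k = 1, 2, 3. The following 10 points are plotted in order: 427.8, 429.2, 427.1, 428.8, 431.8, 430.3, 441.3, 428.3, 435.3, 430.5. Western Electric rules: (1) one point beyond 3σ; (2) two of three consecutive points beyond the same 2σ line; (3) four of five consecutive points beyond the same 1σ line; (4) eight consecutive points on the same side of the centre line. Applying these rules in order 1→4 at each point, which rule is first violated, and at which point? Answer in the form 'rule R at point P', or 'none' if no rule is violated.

rule 1 at point 7

Zone of each point (C = within 1σ̂, B = 1σ̂–2σ̂, A = 2σ̂–3σ̂, * = beyond 3σ̂; sign = side of CL): 1:-C, 2:-C, 3:-C, 4:-C, 5:+C, 6:+C, 7:+*, 8:-C, 9:+B, 10:+C
Rule 1 (one point beyond the 3σ limits) is satisfied at point 7.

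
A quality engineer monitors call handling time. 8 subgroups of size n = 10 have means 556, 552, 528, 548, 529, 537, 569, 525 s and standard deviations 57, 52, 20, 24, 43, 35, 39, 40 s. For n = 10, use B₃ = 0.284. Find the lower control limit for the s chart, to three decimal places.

s̄ = (57 + 52 + 20 + 24 + 43 + 35 + 39 + 40) / 8 = 38.7500
LCL_s = B₃·s̄ = 0.284 × 38.7500 = 11.0050

11.005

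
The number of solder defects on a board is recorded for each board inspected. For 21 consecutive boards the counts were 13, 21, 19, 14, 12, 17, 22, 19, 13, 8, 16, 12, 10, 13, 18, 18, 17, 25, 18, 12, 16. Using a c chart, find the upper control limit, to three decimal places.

c̄ = (13 + 21 + 19 + 14 + 12 + 17 + 22 + 19 + 13 + 8 + 16 + 12 + 10 + 13 + 18 + 18 + 17 + 25 + 18 + 12 + 16) / 21 = 333 / 21 = 15.8571
UCL = c̄ + 3√c̄ = 15.8571 + 3 × √15.8571 = 15.8571 + 3 × 3.9821 = 27.8035

27.803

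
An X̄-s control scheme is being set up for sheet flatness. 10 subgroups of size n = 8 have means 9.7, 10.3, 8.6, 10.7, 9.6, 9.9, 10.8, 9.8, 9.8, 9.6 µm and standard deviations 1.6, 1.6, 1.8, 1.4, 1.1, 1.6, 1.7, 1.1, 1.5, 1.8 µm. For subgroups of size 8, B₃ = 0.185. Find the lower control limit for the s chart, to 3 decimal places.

s̄ = (1.6 + 1.6 + 1.8 + 1.4 + 1.1 + 1.6 + 1.7 + 1.1 + 1.5 + 1.8) / 10 = 1.5200
LCL_s = B₃·s̄ = 0.185 × 1.5200 = 0.2812

0.281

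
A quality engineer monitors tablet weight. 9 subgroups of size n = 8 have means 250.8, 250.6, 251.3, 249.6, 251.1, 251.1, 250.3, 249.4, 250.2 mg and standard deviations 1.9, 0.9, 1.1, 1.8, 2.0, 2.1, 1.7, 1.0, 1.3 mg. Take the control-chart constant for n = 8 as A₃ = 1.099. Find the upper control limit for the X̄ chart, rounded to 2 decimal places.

252.17

X̄̄ = (250.8 + 250.6 + 251.3 + 249.6 + 251.1 + 251.1 + 250.3 + 249.4 + 250.2) / 9 = 250.4889
s̄ = (1.9 + 0.9 + 1.1 + 1.8 + 2.0 + 2.1 + 1.7 + 1.0 + 1.3) / 9 = 1.5333
UCL = X̄̄ + A₃·s̄ = 250.4889 + 1.099 × 1.5333 = 252.1740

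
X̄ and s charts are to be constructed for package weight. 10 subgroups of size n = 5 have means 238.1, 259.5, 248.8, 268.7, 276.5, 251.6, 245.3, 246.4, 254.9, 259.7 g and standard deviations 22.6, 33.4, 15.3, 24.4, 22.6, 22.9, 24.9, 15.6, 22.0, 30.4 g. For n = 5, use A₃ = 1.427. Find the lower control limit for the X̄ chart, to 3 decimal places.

221.544

X̄̄ = (238.1 + 259.5 + 248.8 + 268.7 + 276.5 + 251.6 + 245.3 + 246.4 + 254.9 + 259.7) / 10 = 254.9500
s̄ = (22.6 + 33.4 + 15.3 + 24.4 + 22.6 + 22.9 + 24.9 + 15.6 + 22.0 + 30.4) / 10 = 23.4100
LCL = X̄̄ − A₃·s̄ = 254.9500 − 1.427 × 23.4100 = 221.5439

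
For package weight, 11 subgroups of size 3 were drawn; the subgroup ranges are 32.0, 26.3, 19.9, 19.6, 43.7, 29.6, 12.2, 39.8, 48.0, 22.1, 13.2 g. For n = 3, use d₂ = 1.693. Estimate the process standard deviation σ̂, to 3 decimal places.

R̄ = (32.0 + 26.3 + 19.9 + 19.6 + 43.7 + 29.6 + 12.2 + 39.8 + 48.0 + 22.1 + 13.2) / 11 = 27.8545
σ̂ = R̄ / d₂ = 27.8545 / 1.693 = 16.4528

16.453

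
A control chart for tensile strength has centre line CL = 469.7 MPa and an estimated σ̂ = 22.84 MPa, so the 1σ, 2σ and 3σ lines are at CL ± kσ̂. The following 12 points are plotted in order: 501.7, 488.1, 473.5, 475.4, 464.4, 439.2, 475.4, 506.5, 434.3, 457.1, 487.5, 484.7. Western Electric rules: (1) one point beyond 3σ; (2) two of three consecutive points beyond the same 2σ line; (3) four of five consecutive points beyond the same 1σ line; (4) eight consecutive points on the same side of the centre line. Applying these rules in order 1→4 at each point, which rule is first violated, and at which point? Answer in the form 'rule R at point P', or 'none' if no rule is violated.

Zone of each point (C = within 1σ̂, B = 1σ̂–2σ̂, A = 2σ̂–3σ̂, * = beyond 3σ̂; sign = side of CL): 1:+B, 2:+C, 3:+C, 4:+C, 5:-C, 6:-B, 7:+C, 8:+B, 9:-B, 10:-C, 11:+C, 12:+C
No rule fires across all 12 points.

none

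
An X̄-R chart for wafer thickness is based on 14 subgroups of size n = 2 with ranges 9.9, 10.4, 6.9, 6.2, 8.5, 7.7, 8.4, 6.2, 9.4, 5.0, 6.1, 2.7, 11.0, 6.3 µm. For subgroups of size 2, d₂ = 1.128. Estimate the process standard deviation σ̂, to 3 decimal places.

R̄ = (9.9 + 10.4 + 6.9 + 6.2 + 8.5 + 7.7 + 8.4 + 6.2 + 9.4 + 5.0 + 6.1 + 2.7 + 11.0 + 6.3) / 14 = 7.4786
σ̂ = R̄ / d₂ = 7.4786 / 1.128 = 6.6299

6.630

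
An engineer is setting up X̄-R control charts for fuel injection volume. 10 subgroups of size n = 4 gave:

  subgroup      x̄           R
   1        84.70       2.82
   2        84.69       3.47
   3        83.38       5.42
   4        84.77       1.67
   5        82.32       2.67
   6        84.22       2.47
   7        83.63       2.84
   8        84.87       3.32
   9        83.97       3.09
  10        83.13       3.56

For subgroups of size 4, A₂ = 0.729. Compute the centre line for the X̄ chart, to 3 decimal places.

83.968

X̄̄ = (84.70 + 84.69 + 83.38 + 84.77 + 82.32 + 84.22 + 83.63 + 84.87 + 83.97 + 83.13) / 10 = 839.6800 / 10 = 83.9680
CL = X̄̄ = 83.9680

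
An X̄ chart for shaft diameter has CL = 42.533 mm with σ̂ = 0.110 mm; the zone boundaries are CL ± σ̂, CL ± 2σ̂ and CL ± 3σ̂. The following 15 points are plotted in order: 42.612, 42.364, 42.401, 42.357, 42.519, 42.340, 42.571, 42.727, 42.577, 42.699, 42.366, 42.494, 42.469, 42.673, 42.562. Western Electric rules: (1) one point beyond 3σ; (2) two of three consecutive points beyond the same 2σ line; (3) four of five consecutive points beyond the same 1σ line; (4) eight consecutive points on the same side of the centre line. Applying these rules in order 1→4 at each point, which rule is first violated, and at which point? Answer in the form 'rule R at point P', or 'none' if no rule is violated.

rule 3 at point 6

Zone of each point (C = within 1σ̂, B = 1σ̂–2σ̂, A = 2σ̂–3σ̂, * = beyond 3σ̂; sign = side of CL): 1:+C, 2:-B, 3:-B, 4:-B, 5:-C, 6:-B, 7:+C, 8:+B, 9:+C, 10:+B, 11:-B, 12:-C, 13:-C, 14:+B, 15:+C
Rule 3 (four of five consecutive points beyond the same 1σ limit) is satisfied at point 6.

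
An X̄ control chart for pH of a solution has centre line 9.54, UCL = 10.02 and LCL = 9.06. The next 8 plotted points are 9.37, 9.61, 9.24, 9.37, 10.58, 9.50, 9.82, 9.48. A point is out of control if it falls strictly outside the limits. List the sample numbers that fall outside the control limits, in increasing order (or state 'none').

5

Compare each point to [9.06, 10.02]: sample 5 = 10.58 > UCL.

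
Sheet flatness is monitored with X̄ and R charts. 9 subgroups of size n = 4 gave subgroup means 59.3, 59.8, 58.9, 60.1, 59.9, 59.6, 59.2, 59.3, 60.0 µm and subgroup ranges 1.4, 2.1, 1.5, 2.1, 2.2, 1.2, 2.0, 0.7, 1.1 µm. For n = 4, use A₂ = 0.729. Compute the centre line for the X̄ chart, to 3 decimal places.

X̄̄ = (59.3 + 59.8 + 58.9 + 60.1 + 59.9 + 59.6 + 59.2 + 59.3 + 60.0) / 9 = 536.1000 / 9 = 59.5667
CL = X̄̄ = 59.5667

59.567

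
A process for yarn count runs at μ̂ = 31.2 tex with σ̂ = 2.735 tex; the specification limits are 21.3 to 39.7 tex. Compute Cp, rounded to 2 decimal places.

1.12

Cp = (USL − LSL) / (6σ̂) = (39.7 − 21.3) / (6 × 2.735) = 18.4000 / 16.4100 = 1.1213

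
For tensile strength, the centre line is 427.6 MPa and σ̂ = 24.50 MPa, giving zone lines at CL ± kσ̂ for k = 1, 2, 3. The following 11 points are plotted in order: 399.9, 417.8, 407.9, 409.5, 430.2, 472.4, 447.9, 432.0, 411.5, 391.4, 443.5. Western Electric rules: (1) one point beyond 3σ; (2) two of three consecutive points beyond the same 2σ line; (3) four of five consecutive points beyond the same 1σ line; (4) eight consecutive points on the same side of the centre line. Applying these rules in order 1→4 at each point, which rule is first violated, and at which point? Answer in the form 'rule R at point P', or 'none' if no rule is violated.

Zone of each point (C = within 1σ̂, B = 1σ̂–2σ̂, A = 2σ̂–3σ̂, * = beyond 3σ̂; sign = side of CL): 1:-B, 2:-C, 3:-C, 4:-C, 5:+C, 6:+B, 7:+C, 8:+C, 9:-C, 10:-B, 11:+C
No rule fires across all 11 points.

none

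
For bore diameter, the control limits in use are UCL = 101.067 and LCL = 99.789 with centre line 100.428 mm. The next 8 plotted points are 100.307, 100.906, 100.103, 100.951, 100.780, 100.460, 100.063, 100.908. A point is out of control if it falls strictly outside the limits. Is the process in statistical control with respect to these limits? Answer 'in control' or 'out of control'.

in control

All 8 points lie within [99.789, 101.067].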